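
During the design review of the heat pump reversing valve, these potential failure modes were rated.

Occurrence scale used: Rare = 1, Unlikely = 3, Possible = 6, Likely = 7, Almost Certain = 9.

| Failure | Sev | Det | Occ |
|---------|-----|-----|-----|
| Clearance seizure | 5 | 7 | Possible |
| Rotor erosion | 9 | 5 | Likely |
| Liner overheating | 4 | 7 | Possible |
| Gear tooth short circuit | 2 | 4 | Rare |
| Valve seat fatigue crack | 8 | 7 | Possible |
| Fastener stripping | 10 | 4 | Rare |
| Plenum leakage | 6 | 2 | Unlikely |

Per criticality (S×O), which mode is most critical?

Rotor erosion

Criticality = Severity × Occurrence:
  Clearance seizure: 5 × 6 = 30
  Rotor erosion: 9 × 7 = 63
  Liner overheating: 4 × 6 = 24
  Gear tooth short circuit: 2 × 1 = 2
  Valve seat fatigue crack: 8 × 6 = 48
  Fastener stripping: 10 × 1 = 10
  Plenum leakage: 6 × 3 = 18
Highest criticality is 63 → Rotor erosion.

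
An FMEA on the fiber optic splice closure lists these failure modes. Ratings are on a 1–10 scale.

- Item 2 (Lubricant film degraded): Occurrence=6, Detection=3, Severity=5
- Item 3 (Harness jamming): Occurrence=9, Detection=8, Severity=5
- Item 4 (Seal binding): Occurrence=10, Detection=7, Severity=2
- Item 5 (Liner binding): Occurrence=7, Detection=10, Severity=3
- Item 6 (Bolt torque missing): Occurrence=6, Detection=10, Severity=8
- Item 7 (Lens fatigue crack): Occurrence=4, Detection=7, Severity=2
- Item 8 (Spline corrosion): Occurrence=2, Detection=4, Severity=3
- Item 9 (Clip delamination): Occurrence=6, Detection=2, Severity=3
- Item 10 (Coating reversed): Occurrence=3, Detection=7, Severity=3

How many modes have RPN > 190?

3

RPN = Severity × Occurrence × Detection:
  Item 2: 5 × 6 × 3 = 90
  Item 3: 5 × 9 × 8 = 360
  Item 4: 2 × 10 × 7 = 140
  Item 5: 3 × 7 × 10 = 210
  Item 6: 8 × 6 × 10 = 480
  Item 7: 2 × 4 × 7 = 56
  Item 8: 3 × 2 × 4 = 24
  Item 9: 3 × 6 × 2 = 36
  Item 10: 3 × 3 × 7 = 63
Modes with RPN > 190: Item 3 (360), Item 5 (210), Item 6 (480) → 3.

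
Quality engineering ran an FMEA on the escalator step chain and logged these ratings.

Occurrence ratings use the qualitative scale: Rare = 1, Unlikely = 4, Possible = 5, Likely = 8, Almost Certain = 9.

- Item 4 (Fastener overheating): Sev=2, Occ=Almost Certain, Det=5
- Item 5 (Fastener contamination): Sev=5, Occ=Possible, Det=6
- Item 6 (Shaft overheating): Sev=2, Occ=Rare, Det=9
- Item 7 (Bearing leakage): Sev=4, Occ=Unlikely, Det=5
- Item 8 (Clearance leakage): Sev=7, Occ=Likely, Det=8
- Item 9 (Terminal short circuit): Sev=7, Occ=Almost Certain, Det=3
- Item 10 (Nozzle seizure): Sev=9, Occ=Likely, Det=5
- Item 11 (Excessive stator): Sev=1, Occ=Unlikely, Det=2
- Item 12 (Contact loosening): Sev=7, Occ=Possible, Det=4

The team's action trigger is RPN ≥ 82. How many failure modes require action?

RPN = Severity × Occurrence × Detection:
  Item 4: 2 × 9 × 5 = 90
  Item 5: 5 × 5 × 6 = 150
  Item 6: 2 × 1 × 9 = 18
  Item 7: 4 × 4 × 5 = 80
  Item 8: 7 × 8 × 8 = 448
  Item 9: 7 × 9 × 3 = 189
  Item 10: 9 × 8 × 5 = 360
  Item 11: 1 × 4 × 2 = 8
  Item 12: 7 × 5 × 4 = 140
Modes with RPN ≥ 82: Item 4 (90), Item 5 (150), Item 8 (448), Item 9 (189), Item 10 (360), Item 12 (140) → 6.

6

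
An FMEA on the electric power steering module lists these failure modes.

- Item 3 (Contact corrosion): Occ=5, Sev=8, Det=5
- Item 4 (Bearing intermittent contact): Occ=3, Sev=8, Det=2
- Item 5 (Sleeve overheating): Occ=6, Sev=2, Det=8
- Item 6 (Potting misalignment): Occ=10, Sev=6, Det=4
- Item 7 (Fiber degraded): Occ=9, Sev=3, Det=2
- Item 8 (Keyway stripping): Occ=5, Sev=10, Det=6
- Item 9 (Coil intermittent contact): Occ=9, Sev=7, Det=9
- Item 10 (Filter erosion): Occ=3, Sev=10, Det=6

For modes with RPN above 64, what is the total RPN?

RPN = Severity × Occurrence × Detection:
  Item 3: 8 × 5 × 5 = 200
  Item 4: 8 × 3 × 2 = 48
  Item 5: 2 × 6 × 8 = 96
  Item 6: 6 × 10 × 4 = 240
  Item 7: 3 × 9 × 2 = 54
  Item 8: 10 × 5 × 6 = 300
  Item 9: 7 × 9 × 9 = 567
  Item 10: 10 × 3 × 6 = 180
RPN > 64: Item 3 (200), Item 5 (96), Item 6 (240), Item 8 (300), Item 9 (567), Item 10 (180).
Sum: 200 + 96 + 240 + 300 + 567 + 180 = 1583.

1583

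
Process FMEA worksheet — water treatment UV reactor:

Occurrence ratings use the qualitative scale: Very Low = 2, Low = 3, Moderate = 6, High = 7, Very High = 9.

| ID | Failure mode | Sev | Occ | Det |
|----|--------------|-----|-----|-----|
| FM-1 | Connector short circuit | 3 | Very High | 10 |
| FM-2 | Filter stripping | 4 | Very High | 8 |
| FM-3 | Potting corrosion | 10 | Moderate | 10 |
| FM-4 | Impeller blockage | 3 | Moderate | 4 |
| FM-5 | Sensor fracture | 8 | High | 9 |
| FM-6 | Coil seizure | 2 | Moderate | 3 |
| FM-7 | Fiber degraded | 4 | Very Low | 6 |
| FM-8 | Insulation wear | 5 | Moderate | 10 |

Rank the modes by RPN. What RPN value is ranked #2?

504

RPN = Severity × Occurrence × Detection:
  FM-1: 3 × 9 × 10 = 270
  FM-2: 4 × 9 × 8 = 288
  FM-3: 10 × 6 × 10 = 600
  FM-4: 3 × 6 × 4 = 72
  FM-5: 8 × 7 × 9 = 504
  FM-6: 2 × 6 × 3 = 36
  FM-7: 4 × 2 × 6 = 48
  FM-8: 5 × 6 × 10 = 300
Sorted descending: 600, 504, 300, 288, 270, 72, 48, 36.
The second-highest RPN is 504 (FM-5).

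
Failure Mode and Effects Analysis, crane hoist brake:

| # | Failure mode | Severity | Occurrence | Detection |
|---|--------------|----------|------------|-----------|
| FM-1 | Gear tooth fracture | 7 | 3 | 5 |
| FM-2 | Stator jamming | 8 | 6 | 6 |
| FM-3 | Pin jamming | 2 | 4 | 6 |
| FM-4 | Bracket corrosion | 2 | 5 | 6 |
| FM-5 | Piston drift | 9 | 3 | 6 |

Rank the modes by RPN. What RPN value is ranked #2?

RPN = Severity × Occurrence × Detection:
  FM-1: 7 × 3 × 5 = 105
  FM-2: 8 × 6 × 6 = 288
  FM-3: 2 × 4 × 6 = 48
  FM-4: 2 × 5 × 6 = 60
  FM-5: 9 × 3 × 6 = 162
Sorted descending: 288, 162, 105, 60, 48.
The second-highest RPN is 162 (FM-5).

162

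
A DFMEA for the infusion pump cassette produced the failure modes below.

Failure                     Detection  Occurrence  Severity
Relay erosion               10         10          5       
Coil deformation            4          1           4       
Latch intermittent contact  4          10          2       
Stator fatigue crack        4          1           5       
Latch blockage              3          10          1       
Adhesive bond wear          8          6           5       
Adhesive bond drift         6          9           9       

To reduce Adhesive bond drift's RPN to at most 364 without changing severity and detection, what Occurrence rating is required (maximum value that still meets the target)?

Adhesive bond drift: S=9, O=9, D=6 → current RPN = 486.
Fixed product = 54. Need 54 × O ≤ 364, so O ≤ 364/54 = 6.74.
Maximum integer Occurrence rating = 6 (gives RPN 324; O=7 would give 378 > 364).

6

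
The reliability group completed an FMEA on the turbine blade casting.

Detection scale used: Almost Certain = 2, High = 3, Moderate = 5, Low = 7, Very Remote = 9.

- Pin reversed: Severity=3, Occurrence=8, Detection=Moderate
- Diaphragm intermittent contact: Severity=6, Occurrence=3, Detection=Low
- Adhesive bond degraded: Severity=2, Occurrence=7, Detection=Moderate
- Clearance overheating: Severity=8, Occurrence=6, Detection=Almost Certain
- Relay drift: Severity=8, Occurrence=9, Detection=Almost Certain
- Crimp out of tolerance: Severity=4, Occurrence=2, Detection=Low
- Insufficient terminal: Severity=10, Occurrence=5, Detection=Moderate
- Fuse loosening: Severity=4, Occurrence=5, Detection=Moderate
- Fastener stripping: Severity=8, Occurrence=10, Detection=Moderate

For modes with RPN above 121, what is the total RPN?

920

RPN = Severity × Occurrence × Detection:
  Pin reversed: 3 × 8 × 5 = 120
  Diaphragm intermittent contact: 6 × 3 × 7 = 126
  Adhesive bond degraded: 2 × 7 × 5 = 70
  Clearance overheating: 8 × 6 × 2 = 96
  Relay drift: 8 × 9 × 2 = 144
  Crimp out of tolerance: 4 × 2 × 7 = 56
  Insufficient terminal: 10 × 5 × 5 = 250
  Fuse loosening: 4 × 5 × 5 = 100
  Fastener stripping: 8 × 10 × 5 = 400
RPN > 121: Diaphragm intermittent contact (126), Relay drift (144), Insufficient terminal (250), Fastener stripping (400).
Sum: 126 + 144 + 250 + 400 = 920.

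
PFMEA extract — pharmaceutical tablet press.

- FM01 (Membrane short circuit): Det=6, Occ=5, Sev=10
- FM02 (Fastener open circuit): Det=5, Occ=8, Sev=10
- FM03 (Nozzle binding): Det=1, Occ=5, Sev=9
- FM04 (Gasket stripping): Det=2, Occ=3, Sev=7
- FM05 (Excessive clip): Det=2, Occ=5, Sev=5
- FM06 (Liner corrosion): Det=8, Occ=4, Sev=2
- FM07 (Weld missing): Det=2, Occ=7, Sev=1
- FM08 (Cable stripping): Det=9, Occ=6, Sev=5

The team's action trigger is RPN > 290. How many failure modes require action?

RPN = Severity × Occurrence × Detection:
  FM01: 10 × 5 × 6 = 300
  FM02: 10 × 8 × 5 = 400
  FM03: 9 × 5 × 1 = 45
  FM04: 7 × 3 × 2 = 42
  FM05: 5 × 5 × 2 = 50
  FM06: 2 × 4 × 8 = 64
  FM07: 1 × 7 × 2 = 14
  FM08: 5 × 6 × 9 = 270
Modes with RPN > 290: FM01 (300), FM02 (400) → 2.

2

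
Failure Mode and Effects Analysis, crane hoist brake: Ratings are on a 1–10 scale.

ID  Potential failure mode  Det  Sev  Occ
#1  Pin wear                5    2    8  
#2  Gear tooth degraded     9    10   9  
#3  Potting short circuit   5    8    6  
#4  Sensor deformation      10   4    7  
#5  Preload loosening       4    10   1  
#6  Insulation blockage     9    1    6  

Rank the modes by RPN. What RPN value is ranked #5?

54

RPN = Severity × Occurrence × Detection:
  #1: 2 × 8 × 5 = 80
  #2: 10 × 9 × 9 = 810
  #3: 8 × 6 × 5 = 240
  #4: 4 × 7 × 10 = 280
  #5: 10 × 1 × 4 = 40
  #6: 1 × 6 × 9 = 54
Sorted descending: 810, 280, 240, 80, 54, 40.
The fifth-highest RPN is 54 (#6).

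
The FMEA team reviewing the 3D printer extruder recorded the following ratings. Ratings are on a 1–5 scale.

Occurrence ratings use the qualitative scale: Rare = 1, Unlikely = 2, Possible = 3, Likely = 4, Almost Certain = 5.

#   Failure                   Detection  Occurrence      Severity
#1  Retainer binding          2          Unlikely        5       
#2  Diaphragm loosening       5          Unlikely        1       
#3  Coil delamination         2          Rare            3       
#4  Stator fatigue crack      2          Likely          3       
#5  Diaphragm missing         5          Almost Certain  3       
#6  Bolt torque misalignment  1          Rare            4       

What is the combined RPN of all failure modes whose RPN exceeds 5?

135

RPN = Severity × Occurrence × Detection:
  #1: 5 × 2 × 2 = 20
  #2: 1 × 2 × 5 = 10
  #3: 3 × 1 × 2 = 6
  #4: 3 × 4 × 2 = 24
  #5: 3 × 5 × 5 = 75
  #6: 4 × 1 × 1 = 4
RPN > 5: #1 (20), #2 (10), #3 (6), #4 (24), #5 (75).
Sum: 20 + 10 + 6 + 24 + 75 = 135.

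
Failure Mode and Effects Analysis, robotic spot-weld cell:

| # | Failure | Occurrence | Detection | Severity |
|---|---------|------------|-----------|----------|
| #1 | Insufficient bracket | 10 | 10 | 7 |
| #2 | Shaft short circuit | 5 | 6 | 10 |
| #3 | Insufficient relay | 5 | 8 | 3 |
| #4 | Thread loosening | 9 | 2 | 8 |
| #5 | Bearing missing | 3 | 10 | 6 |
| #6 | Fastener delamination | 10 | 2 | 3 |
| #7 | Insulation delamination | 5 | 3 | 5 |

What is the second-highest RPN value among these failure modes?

RPN = Severity × Occurrence × Detection:
  #1: 7 × 10 × 10 = 700
  #2: 10 × 5 × 6 = 300
  #3: 3 × 5 × 8 = 120
  #4: 8 × 9 × 2 = 144
  #5: 6 × 3 × 10 = 180
  #6: 3 × 10 × 2 = 60
  #7: 5 × 5 × 3 = 75
Sorted descending: 700, 300, 180, 144, 120, 75, 60.
The second-highest RPN is 300 (#2).

300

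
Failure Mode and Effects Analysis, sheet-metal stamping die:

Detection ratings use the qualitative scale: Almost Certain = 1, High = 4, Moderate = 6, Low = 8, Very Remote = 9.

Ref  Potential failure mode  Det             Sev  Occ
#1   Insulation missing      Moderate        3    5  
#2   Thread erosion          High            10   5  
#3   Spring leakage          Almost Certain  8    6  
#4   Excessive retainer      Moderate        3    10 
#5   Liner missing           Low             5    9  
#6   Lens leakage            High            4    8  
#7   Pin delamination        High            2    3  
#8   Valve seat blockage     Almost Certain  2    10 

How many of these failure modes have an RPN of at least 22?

RPN = Severity × Occurrence × Detection:
  #1: 3 × 5 × 6 = 90
  #2: 10 × 5 × 4 = 200
  #3: 8 × 6 × 1 = 48
  #4: 3 × 10 × 6 = 180
  #5: 5 × 9 × 8 = 360
  #6: 4 × 8 × 4 = 128
  #7: 2 × 3 × 4 = 24
  #8: 2 × 10 × 1 = 20
Modes with RPN ≥ 22: #1 (90), #2 (200), #3 (48), #4 (180), #5 (360), #6 (128), #7 (24) → 7.

7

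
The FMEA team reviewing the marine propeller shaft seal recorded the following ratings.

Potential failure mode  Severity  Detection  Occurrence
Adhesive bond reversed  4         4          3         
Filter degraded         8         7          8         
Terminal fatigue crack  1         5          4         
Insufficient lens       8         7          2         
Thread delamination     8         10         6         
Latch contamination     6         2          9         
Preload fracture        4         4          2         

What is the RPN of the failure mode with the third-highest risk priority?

RPN = Severity × Occurrence × Detection:
  Adhesive bond reversed: 4 × 3 × 4 = 48
  Filter degraded: 8 × 8 × 7 = 448
  Terminal fatigue crack: 1 × 4 × 5 = 20
  Insufficient lens: 8 × 2 × 7 = 112
  Thread delamination: 8 × 6 × 10 = 480
  Latch contamination: 6 × 9 × 2 = 108
  Preload fracture: 4 × 2 × 4 = 32
Sorted descending: 480, 448, 112, 108, 48, 32, 20.
The third-highest RPN is 112 (Insufficient lens).

112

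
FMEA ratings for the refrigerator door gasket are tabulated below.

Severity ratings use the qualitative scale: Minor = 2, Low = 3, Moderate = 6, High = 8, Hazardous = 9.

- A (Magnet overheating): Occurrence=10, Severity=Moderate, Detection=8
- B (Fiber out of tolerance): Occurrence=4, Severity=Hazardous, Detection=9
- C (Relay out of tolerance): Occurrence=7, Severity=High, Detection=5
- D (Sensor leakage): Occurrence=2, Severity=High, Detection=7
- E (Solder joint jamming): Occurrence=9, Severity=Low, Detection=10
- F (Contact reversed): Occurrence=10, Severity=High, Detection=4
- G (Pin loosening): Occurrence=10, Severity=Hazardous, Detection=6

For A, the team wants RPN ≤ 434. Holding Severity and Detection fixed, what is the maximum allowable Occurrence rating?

A: S=6, O=10, D=8 → current RPN = 480.
Fixed product = 48. Need 48 × O ≤ 434, so O ≤ 434/48 = 9.04.
Maximum integer Occurrence rating = 9 (gives RPN 432; O=10 would give 480 > 434).

9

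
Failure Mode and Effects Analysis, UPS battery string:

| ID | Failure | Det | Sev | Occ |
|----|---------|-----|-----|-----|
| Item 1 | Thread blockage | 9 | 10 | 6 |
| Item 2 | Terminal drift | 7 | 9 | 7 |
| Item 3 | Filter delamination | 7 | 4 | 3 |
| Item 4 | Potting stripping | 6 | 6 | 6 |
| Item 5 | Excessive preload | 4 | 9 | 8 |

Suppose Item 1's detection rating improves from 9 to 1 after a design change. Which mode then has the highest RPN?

Item 2

RPN = Severity × Occurrence × Detection:
  Item 1: 10 × 6 × 9 = 540
  Item 2: 9 × 7 × 7 = 441
  Item 3: 4 × 3 × 7 = 84
  Item 4: 6 × 6 × 6 = 216
  Item 5: 9 × 8 × 4 = 288
After action: Item 1 → 10 × 6 × 1 = 60.
Revised RPNs: Item 2=441, Item 5=288, Item 4=216, Item 3=84, Item 1=60.
Highest is now Item 2 (441).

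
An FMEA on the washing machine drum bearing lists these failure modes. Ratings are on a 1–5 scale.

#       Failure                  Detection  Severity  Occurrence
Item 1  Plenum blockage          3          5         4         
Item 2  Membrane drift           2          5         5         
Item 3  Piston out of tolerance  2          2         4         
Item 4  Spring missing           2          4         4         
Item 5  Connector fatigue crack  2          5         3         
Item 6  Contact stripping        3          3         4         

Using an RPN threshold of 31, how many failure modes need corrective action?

RPN = Severity × Occurrence × Detection:
  Item 1: 5 × 4 × 3 = 60
  Item 2: 5 × 5 × 2 = 50
  Item 3: 2 × 4 × 2 = 16
  Item 4: 4 × 4 × 2 = 32
  Item 5: 5 × 3 × 2 = 30
  Item 6: 3 × 4 × 3 = 36
Modes with RPN ≥ 31: Item 1 (60), Item 2 (50), Item 4 (32), Item 6 (36) → 4.

4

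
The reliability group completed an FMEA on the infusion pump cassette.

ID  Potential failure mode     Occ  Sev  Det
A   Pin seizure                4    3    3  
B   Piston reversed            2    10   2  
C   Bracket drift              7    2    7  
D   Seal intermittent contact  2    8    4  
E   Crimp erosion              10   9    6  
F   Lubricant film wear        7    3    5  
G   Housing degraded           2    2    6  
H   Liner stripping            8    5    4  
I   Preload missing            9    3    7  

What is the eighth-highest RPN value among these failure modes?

RPN = Severity × Occurrence × Detection:
  A: 3 × 4 × 3 = 36
  B: 10 × 2 × 2 = 40
  C: 2 × 7 × 7 = 98
  D: 8 × 2 × 4 = 64
  E: 9 × 10 × 6 = 540
  F: 3 × 7 × 5 = 105
  G: 2 × 2 × 6 = 24
  H: 5 × 8 × 4 = 160
  I: 3 × 9 × 7 = 189
Sorted descending: 540, 189, 160, 105, 98, 64, 40, 36, 24.
The eighth-highest RPN is 36 (A).

36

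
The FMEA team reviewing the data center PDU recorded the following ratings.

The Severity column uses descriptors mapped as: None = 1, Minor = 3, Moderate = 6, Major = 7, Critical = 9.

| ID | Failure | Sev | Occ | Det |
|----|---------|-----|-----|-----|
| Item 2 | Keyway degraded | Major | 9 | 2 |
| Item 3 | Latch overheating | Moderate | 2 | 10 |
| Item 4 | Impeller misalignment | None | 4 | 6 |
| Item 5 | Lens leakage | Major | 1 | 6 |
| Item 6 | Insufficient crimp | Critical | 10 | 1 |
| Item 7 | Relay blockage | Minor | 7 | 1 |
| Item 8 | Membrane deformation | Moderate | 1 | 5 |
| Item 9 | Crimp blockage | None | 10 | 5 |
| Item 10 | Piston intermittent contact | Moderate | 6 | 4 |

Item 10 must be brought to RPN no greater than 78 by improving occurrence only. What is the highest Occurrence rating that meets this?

3

Item 10: S=6, O=6, D=4 → current RPN = 144.
Fixed product = 24. Need 24 × O ≤ 78, so O ≤ 78/24 = 3.25.
Maximum integer Occurrence rating = 3 (gives RPN 72; O=4 would give 96 > 78).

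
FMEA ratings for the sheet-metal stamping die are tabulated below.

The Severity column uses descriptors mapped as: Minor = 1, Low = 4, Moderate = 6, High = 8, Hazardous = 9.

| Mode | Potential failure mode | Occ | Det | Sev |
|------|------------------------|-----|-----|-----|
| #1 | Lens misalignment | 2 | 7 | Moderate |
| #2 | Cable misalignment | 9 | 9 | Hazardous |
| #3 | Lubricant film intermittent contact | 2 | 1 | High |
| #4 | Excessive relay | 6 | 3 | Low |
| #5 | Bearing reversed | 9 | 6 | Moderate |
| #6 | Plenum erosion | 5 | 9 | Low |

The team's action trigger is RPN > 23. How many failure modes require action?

RPN = Severity × Occurrence × Detection:
  #1: 6 × 2 × 7 = 84
  #2: 9 × 9 × 9 = 729
  #3: 8 × 2 × 1 = 16
  #4: 4 × 6 × 3 = 72
  #5: 6 × 9 × 6 = 324
  #6: 4 × 5 × 9 = 180
Modes with RPN > 23: #1 (84), #2 (729), #4 (72), #5 (324), #6 (180) → 5.

5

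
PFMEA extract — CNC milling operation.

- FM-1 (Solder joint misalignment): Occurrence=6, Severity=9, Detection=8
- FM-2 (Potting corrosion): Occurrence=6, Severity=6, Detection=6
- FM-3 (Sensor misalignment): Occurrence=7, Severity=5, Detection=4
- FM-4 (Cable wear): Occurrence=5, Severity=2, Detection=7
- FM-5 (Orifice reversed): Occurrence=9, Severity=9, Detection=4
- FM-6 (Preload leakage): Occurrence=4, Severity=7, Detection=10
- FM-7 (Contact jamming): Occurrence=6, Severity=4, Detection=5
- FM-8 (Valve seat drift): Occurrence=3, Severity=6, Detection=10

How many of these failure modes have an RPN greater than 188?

RPN = Severity × Occurrence × Detection:
  FM-1: 9 × 6 × 8 = 432
  FM-2: 6 × 6 × 6 = 216
  FM-3: 5 × 7 × 4 = 140
  FM-4: 2 × 5 × 7 = 70
  FM-5: 9 × 9 × 4 = 324
  FM-6: 7 × 4 × 10 = 280
  FM-7: 4 × 6 × 5 = 120
  FM-8: 6 × 3 × 10 = 180
Modes with RPN > 188: FM-1 (432), FM-2 (216), FM-5 (324), FM-6 (280) → 4.

4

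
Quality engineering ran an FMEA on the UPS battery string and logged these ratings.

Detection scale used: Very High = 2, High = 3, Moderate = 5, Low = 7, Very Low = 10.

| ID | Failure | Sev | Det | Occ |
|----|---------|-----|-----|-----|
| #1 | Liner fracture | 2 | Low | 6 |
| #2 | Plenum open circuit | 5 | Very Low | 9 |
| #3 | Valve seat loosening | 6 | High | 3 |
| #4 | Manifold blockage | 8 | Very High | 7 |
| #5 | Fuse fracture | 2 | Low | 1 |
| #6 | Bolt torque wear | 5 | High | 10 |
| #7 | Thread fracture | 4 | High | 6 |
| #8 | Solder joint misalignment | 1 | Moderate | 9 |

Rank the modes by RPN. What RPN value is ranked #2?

RPN = Severity × Occurrence × Detection:
  #1: 2 × 6 × 7 = 84
  #2: 5 × 9 × 10 = 450
  #3: 6 × 3 × 3 = 54
  #4: 8 × 7 × 2 = 112
  #5: 2 × 1 × 7 = 14
  #6: 5 × 10 × 3 = 150
  #7: 4 × 6 × 3 = 72
  #8: 1 × 9 × 5 = 45
Sorted descending: 450, 150, 112, 84, 72, 54, 45, 14.
The second-highest RPN is 150 (#6).

150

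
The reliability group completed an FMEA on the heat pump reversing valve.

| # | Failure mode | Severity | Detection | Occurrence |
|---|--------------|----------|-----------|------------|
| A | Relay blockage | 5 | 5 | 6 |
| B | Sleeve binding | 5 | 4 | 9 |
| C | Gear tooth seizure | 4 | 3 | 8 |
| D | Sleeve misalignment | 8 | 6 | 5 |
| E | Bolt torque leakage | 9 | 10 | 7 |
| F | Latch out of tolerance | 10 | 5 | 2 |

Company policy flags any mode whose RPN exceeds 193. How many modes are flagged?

RPN = Severity × Occurrence × Detection:
  A: 5 × 6 × 5 = 150
  B: 5 × 9 × 4 = 180
  C: 4 × 8 × 3 = 96
  D: 8 × 5 × 6 = 240
  E: 9 × 7 × 10 = 630
  F: 10 × 2 × 5 = 100
Modes with RPN > 193: D (240), E (630) → 2.

2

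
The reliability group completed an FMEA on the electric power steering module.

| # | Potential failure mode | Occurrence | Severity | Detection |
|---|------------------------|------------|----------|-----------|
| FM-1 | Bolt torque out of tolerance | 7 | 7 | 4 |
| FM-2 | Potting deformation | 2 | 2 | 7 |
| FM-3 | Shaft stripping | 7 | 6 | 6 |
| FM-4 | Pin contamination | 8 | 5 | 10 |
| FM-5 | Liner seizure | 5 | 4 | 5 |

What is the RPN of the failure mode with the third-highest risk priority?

196

RPN = Severity × Occurrence × Detection:
  FM-1: 7 × 7 × 4 = 196
  FM-2: 2 × 2 × 7 = 28
  FM-3: 6 × 7 × 6 = 252
  FM-4: 5 × 8 × 10 = 400
  FM-5: 4 × 5 × 5 = 100
Sorted descending: 400, 252, 196, 100, 28.
The third-highest RPN is 196 (FM-1).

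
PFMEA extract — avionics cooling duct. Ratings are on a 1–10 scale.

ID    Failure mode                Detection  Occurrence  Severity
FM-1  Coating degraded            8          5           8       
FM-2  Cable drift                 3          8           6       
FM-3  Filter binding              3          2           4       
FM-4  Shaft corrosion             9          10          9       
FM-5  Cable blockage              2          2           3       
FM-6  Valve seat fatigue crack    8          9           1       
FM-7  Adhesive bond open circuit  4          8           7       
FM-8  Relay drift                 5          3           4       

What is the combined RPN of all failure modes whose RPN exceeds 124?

RPN = Severity × Occurrence × Detection:
  FM-1: 8 × 5 × 8 = 320
  FM-2: 6 × 8 × 3 = 144
  FM-3: 4 × 2 × 3 = 24
  FM-4: 9 × 10 × 9 = 810
  FM-5: 3 × 2 × 2 = 12
  FM-6: 1 × 9 × 8 = 72
  FM-7: 7 × 8 × 4 = 224
  FM-8: 4 × 3 × 5 = 60
RPN > 124: FM-1 (320), FM-2 (144), FM-4 (810), FM-7 (224).
Sum: 320 + 144 + 810 + 224 = 1498.

1498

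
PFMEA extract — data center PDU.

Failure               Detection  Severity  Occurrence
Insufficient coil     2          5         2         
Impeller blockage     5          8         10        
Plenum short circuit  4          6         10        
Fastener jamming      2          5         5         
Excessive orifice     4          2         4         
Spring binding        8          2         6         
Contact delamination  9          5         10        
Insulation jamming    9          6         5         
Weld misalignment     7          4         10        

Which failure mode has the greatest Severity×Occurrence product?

Criticality = Severity × Occurrence:
  Insufficient coil: 5 × 2 = 10
  Impeller blockage: 8 × 10 = 80
  Plenum short circuit: 6 × 10 = 60
  Fastener jamming: 5 × 5 = 25
  Excessive orifice: 2 × 4 = 8
  Spring binding: 2 × 6 = 12
  Contact delamination: 5 × 10 = 50
  Insulation jamming: 6 × 5 = 30
  Weld misalignment: 4 × 10 = 40
Highest criticality is 80 → Impeller blockage.

Impeller blockage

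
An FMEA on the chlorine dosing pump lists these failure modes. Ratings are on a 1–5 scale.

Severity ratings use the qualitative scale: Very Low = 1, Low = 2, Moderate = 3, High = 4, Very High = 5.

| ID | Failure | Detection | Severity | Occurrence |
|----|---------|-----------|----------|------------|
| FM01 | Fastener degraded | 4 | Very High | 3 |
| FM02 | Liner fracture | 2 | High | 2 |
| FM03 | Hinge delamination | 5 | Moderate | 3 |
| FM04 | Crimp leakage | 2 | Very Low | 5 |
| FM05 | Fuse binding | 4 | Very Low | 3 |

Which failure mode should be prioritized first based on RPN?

RPN = Severity × Occurrence × Detection:
  FM01: 5 × 3 × 4 = 60
  FM02: 4 × 2 × 2 = 16
  FM03: 3 × 3 × 5 = 45
  FM04: 1 × 5 × 2 = 10
  FM05: 1 × 3 × 4 = 12
Highest RPN is 60 → FM01.

FM01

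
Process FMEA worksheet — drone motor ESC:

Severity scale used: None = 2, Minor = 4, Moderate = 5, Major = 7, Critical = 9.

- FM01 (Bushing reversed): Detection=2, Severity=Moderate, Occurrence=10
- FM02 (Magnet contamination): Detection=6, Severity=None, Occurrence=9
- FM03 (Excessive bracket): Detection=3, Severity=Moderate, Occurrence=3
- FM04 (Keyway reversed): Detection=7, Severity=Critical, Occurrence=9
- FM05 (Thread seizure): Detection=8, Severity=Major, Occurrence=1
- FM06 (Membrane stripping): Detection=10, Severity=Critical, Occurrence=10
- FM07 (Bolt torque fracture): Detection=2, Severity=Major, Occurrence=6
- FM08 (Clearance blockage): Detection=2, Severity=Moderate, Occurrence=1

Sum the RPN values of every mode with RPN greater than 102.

RPN = Severity × Occurrence × Detection:
  FM01: 5 × 10 × 2 = 100
  FM02: 2 × 9 × 6 = 108
  FM03: 5 × 3 × 3 = 45
  FM04: 9 × 9 × 7 = 567
  FM05: 7 × 1 × 8 = 56
  FM06: 9 × 10 × 10 = 900
  FM07: 7 × 6 × 2 = 84
  FM08: 5 × 1 × 2 = 10
RPN > 102: FM02 (108), FM04 (567), FM06 (900).
Sum: 108 + 567 + 900 = 1575.

1575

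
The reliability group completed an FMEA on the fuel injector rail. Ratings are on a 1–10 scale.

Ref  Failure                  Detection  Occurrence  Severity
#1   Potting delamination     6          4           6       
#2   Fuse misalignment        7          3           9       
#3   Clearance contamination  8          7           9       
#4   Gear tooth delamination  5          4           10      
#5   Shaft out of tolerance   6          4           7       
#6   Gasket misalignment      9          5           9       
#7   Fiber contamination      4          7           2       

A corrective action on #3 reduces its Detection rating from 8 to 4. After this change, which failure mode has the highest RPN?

RPN = Severity × Occurrence × Detection:
  #1: 6 × 4 × 6 = 144
  #2: 9 × 3 × 7 = 189
  #3: 9 × 7 × 8 = 504
  #4: 10 × 4 × 5 = 200
  #5: 7 × 4 × 6 = 168
  #6: 9 × 5 × 9 = 405
  #7: 2 × 7 × 4 = 56
After action: #3 → 9 × 7 × 4 = 252.
Revised RPNs: #6=405, #3=252, #4=200, #2=189, #5=168, #1=144, #7=56.
Highest is now #6 (405).

#6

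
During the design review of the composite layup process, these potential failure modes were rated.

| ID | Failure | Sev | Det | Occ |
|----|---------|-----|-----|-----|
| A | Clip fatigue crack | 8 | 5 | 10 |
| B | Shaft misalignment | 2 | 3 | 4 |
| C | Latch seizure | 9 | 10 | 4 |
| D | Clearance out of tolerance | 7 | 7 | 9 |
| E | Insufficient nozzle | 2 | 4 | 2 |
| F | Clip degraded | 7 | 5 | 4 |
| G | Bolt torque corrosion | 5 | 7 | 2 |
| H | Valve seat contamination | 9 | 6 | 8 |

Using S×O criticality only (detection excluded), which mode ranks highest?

A

Criticality = Severity × Occurrence:
  A: 8 × 10 = 80
  B: 2 × 4 = 8
  C: 9 × 4 = 36
  D: 7 × 9 = 63
  E: 2 × 2 = 4
  F: 7 × 4 = 28
  G: 5 × 2 = 10
  H: 9 × 8 = 72
Highest criticality is 80 → A.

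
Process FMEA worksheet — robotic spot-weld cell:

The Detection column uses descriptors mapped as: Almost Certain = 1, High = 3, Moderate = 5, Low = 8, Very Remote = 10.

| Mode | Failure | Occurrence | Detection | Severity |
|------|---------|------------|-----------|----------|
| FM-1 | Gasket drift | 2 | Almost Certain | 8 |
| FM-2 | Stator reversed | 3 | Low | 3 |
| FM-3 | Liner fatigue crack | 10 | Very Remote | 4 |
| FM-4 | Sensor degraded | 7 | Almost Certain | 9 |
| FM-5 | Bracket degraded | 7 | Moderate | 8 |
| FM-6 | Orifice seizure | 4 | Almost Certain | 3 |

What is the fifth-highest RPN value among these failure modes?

16

RPN = Severity × Occurrence × Detection:
  FM-1: 8 × 2 × 1 = 16
  FM-2: 3 × 3 × 8 = 72
  FM-3: 4 × 10 × 10 = 400
  FM-4: 9 × 7 × 1 = 63
  FM-5: 8 × 7 × 5 = 280
  FM-6: 3 × 4 × 1 = 12
Sorted descending: 400, 280, 72, 63, 16, 12.
The fifth-highest RPN is 16 (FM-1).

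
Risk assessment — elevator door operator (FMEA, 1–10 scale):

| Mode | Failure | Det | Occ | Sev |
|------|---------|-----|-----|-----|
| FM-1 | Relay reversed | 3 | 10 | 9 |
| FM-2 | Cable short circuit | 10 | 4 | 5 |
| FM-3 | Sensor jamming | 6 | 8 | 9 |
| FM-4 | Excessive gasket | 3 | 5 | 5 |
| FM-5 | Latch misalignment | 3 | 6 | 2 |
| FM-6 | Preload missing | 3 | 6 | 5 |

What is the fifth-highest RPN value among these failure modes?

RPN = Severity × Occurrence × Detection:
  FM-1: 9 × 10 × 3 = 270
  FM-2: 5 × 4 × 10 = 200
  FM-3: 9 × 8 × 6 = 432
  FM-4: 5 × 5 × 3 = 75
  FM-5: 2 × 6 × 3 = 36
  FM-6: 5 × 6 × 3 = 90
Sorted descending: 432, 270, 200, 90, 75, 36.
The fifth-highest RPN is 75 (FM-4).

75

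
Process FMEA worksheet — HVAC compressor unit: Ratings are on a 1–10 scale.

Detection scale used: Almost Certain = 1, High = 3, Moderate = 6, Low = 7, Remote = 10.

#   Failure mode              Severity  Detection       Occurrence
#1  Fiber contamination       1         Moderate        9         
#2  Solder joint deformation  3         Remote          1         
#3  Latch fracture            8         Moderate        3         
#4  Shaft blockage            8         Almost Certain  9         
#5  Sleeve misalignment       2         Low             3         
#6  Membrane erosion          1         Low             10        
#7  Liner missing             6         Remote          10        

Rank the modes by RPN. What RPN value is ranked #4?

70

RPN = Severity × Occurrence × Detection:
  #1: 1 × 9 × 6 = 54
  #2: 3 × 1 × 10 = 30
  #3: 8 × 3 × 6 = 144
  #4: 8 × 9 × 1 = 72
  #5: 2 × 3 × 7 = 42
  #6: 1 × 10 × 7 = 70
  #7: 6 × 10 × 10 = 600
Sorted descending: 600, 144, 72, 70, 54, 42, 30.
The fourth-highest RPN is 70 (#6).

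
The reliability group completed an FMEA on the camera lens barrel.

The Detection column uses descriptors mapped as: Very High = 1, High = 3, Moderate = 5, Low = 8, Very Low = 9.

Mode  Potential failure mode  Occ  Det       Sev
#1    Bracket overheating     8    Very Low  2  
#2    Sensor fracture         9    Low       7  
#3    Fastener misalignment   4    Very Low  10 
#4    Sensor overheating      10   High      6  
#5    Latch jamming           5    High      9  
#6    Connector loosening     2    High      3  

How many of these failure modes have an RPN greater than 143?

4

RPN = Severity × Occurrence × Detection:
  #1: 2 × 8 × 9 = 144
  #2: 7 × 9 × 8 = 504
  #3: 10 × 4 × 9 = 360
  #4: 6 × 10 × 3 = 180
  #5: 9 × 5 × 3 = 135
  #6: 3 × 2 × 3 = 18
Modes with RPN > 143: #1 (144), #2 (504), #3 (360), #4 (180) → 4.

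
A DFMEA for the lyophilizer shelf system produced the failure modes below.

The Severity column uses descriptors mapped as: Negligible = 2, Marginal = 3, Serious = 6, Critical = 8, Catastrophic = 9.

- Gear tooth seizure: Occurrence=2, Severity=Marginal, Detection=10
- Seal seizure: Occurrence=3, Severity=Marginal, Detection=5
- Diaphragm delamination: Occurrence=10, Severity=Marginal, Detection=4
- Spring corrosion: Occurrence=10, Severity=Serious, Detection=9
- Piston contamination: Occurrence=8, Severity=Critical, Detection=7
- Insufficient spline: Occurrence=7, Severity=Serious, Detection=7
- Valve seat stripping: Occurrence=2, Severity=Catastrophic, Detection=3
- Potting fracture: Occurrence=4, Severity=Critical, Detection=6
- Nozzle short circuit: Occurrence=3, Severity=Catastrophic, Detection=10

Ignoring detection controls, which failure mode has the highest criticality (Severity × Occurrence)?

Criticality = Severity × Occurrence:
  Gear tooth seizure: 3 × 2 = 6
  Seal seizure: 3 × 3 = 9
  Diaphragm delamination: 3 × 10 = 30
  Spring corrosion: 6 × 10 = 60
  Piston contamination: 8 × 8 = 64
  Insufficient spline: 6 × 7 = 42
  Valve seat stripping: 9 × 2 = 18
  Potting fracture: 8 × 4 = 32
  Nozzle short circuit: 9 × 3 = 27
Highest criticality is 64 → Piston contamination.

Piston contamination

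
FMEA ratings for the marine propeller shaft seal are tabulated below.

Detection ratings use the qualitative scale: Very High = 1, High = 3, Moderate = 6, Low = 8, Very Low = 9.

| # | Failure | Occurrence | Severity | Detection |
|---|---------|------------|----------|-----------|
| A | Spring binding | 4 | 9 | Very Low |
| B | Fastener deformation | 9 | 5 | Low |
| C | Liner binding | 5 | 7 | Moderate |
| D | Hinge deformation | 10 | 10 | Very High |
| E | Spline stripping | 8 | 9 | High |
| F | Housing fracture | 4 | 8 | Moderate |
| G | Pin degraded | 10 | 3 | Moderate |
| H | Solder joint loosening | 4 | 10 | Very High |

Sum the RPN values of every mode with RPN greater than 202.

RPN = Severity × Occurrence × Detection:
  A: 9 × 4 × 9 = 324
  B: 5 × 9 × 8 = 360
  C: 7 × 5 × 6 = 210
  D: 10 × 10 × 1 = 100
  E: 9 × 8 × 3 = 216
  F: 8 × 4 × 6 = 192
  G: 3 × 10 × 6 = 180
  H: 10 × 4 × 1 = 40
RPN > 202: A (324), B (360), C (210), E (216).
Sum: 324 + 360 + 210 + 216 = 1110.

1110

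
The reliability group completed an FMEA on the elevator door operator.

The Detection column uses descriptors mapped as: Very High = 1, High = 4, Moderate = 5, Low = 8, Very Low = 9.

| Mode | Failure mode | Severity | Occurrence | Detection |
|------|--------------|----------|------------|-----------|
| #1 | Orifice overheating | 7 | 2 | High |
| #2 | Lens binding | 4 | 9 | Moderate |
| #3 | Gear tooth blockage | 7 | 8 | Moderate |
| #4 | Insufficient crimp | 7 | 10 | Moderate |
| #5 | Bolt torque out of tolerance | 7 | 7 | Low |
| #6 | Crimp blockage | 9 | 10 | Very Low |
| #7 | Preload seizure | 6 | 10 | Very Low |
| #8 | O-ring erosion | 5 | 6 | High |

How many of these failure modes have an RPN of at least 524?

RPN = Severity × Occurrence × Detection:
  #1: 7 × 2 × 4 = 56
  #2: 4 × 9 × 5 = 180
  #3: 7 × 8 × 5 = 280
  #4: 7 × 10 × 5 = 350
  #5: 7 × 7 × 8 = 392
  #6: 9 × 10 × 9 = 810
  #7: 6 × 10 × 9 = 540
  #8: 5 × 6 × 4 = 120
Modes with RPN ≥ 524: #6 (810), #7 (540) → 2.

2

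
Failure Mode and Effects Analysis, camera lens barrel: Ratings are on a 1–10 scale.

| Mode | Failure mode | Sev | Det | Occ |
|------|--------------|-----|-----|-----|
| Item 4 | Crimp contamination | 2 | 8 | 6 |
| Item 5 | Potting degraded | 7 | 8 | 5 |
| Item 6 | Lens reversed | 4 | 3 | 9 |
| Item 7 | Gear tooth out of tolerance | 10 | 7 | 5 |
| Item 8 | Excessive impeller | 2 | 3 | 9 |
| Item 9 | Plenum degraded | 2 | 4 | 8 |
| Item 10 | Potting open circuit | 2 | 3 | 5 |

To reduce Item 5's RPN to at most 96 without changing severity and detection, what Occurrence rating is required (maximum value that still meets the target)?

1

Item 5: S=7, O=5, D=8 → current RPN = 280.
Fixed product = 56. Need 56 × O ≤ 96, so O ≤ 96/56 = 1.71.
Maximum integer Occurrence rating = 1 (gives RPN 56; O=2 would give 112 > 96).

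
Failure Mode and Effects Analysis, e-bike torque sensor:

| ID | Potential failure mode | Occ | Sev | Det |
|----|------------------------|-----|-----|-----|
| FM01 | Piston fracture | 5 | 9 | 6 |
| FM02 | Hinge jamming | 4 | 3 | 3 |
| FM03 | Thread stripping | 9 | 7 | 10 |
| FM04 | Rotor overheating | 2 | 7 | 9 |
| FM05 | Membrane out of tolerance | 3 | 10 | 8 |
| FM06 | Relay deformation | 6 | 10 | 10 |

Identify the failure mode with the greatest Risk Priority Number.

FM03

RPN = Severity × Occurrence × Detection:
  FM01: 9 × 5 × 6 = 270
  FM02: 3 × 4 × 3 = 36
  FM03: 7 × 9 × 10 = 630
  FM04: 7 × 2 × 9 = 126
  FM05: 10 × 3 × 8 = 240
  FM06: 10 × 6 × 10 = 600
Highest RPN is 630 → FM03.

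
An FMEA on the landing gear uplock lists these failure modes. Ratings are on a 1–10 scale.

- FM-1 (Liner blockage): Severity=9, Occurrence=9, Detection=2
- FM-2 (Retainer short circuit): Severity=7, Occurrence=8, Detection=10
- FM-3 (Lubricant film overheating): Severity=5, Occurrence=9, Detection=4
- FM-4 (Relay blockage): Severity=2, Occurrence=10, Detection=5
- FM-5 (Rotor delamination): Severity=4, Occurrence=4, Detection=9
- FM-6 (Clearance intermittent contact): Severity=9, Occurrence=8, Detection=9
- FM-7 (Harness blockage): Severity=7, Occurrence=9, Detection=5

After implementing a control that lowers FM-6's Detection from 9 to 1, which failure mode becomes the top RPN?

RPN = Severity × Occurrence × Detection:
  FM-1: 9 × 9 × 2 = 162
  FM-2: 7 × 8 × 10 = 560
  FM-3: 5 × 9 × 4 = 180
  FM-4: 2 × 10 × 5 = 100
  FM-5: 4 × 4 × 9 = 144
  FM-6: 9 × 8 × 9 = 648
  FM-7: 7 × 9 × 5 = 315
After action: FM-6 → 9 × 8 × 1 = 72.
Revised RPNs: FM-2=560, FM-7=315, FM-3=180, FM-1=162, FM-5=144, FM-4=100, FM-6=72.
Highest is now FM-2 (560).

FM-2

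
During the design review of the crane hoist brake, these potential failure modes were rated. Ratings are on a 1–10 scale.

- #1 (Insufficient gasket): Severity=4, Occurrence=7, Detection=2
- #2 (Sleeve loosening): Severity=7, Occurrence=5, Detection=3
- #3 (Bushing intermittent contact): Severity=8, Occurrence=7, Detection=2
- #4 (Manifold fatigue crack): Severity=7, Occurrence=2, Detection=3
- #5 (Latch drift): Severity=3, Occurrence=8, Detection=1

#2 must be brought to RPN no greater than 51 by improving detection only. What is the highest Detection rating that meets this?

1

#2: S=7, O=5, D=3 → current RPN = 105.
Fixed product = 35. Need 35 × D ≤ 51, so D ≤ 51/35 = 1.46.
Maximum integer Detection rating = 1 (gives RPN 35; D=2 would give 70 > 51).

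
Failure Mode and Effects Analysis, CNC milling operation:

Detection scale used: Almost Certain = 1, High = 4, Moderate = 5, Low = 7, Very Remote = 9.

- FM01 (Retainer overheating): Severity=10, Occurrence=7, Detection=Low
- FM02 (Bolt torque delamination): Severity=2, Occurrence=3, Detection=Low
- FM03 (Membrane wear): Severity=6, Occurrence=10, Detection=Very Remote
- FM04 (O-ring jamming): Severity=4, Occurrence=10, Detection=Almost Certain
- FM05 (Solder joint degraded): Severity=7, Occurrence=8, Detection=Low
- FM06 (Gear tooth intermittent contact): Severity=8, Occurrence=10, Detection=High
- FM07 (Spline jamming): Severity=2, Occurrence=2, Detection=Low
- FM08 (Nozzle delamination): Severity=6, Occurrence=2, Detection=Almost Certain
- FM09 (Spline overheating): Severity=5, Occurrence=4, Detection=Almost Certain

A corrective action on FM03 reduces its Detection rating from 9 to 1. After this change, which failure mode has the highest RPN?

FM01

RPN = Severity × Occurrence × Detection:
  FM01: 10 × 7 × 7 = 490
  FM02: 2 × 3 × 7 = 42
  FM03: 6 × 10 × 9 = 540
  FM04: 4 × 10 × 1 = 40
  FM05: 7 × 8 × 7 = 392
  FM06: 8 × 10 × 4 = 320
  FM07: 2 × 2 × 7 = 28
  FM08: 6 × 2 × 1 = 12
  FM09: 5 × 4 × 1 = 20
After action: FM03 → 6 × 10 × 1 = 60.
Revised RPNs: FM01=490, FM05=392, FM06=320, FM03=60, FM02=42, FM04=40, FM07=28, FM09=20, FM08=12.
Highest is now FM01 (490).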